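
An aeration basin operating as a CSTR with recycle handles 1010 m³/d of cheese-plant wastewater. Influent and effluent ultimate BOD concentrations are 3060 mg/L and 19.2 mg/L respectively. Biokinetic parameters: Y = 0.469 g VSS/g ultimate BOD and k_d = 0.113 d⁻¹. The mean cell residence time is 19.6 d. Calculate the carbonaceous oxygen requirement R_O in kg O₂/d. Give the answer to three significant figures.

The observed yield is Y_obs = Y/(1 + k_d·θ_c) = 0.469 / (1 + 0.113 × 19.6) = 0.469 / 3.215 = 0.1459 g VSS per g ultimate BOD removed.
Q·(S₀ − S) = 1010 × (3060 − 19.2) × 10⁻³ = 3071 kg/d removed.
Biomass synthesised: P_X = Y_obs × 3071 = 448.1 kg VSS/d.
R_O = Q·(S₀ − S) − 1.42·P_X = 3071 − 1.42 × 448.1 = 2435 kg O₂/d.

R_O ≈ 2430 kg O₂/d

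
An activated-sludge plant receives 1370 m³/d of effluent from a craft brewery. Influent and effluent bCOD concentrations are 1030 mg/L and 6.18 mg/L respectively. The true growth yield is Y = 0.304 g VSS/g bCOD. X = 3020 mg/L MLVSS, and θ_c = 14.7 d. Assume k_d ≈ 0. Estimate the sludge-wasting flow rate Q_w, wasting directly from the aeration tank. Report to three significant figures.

Biomass mass balance (decay neglected): V·X = Y·Q·(S₀ − S)·θ_c, so V = 0.304 × 1370 × (1030 − 6.18) × 14.7 / 3020 = 2076 m³.
For wasting at MLVSS concentration, Q_w = V/θ_c = 2076/14.7 = 141.2 m³/d.

Q_w ≈ 141 m³/d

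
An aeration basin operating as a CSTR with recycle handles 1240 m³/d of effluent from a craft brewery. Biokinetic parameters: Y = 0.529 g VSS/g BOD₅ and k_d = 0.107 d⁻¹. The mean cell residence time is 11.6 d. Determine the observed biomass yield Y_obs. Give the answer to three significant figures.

Y_obs ≈ 0.236 g VSS/g BOD₅

Correct the yield for decay: Y_obs = Y/(1 + k_d θ_c) = 0.529 / (1 + 0.107 × 11.6) = 0.529 / 2.241 = 0.2360.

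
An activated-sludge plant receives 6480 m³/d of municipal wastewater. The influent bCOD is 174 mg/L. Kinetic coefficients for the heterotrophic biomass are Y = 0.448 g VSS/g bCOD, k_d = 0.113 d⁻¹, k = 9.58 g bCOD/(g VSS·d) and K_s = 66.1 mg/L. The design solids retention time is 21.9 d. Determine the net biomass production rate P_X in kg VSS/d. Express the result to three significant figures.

From the Monod/SRT balance for a CMAS, S = K_s·(1+k_d θ_c)/[θ_c·(Y k − k_d) − 1] = 66.1 × (1 + 0.113 × 21.9) / [21.9 × (0.448 × 9.58 − 0.113) − 1] = 229.7 / 90.52 = 2.537 mg/L.
Correct the yield for decay: Y_obs = Y/(1 + k_d θ_c) = 0.448 / (1 + 0.113 × 21.9) = 0.448 / 3.475 = 0.1289.
ΔS = 174 − 2.54 = 171.5 mg/L, so the substrate removal rate is 6480 × 171.5/1000 = 1111 kg bCOD/d.
So the net sludge growth is P_X = 0.1289 × 1111 = 143.3 kg VSS/d.

P_X ≈ 143 kg VSS/d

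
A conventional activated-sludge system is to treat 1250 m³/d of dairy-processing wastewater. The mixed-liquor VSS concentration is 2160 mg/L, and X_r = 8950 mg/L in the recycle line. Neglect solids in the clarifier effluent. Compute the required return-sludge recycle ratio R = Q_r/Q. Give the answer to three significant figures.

R ≈ 0.318

Mass balance around the secondary clarifier (neglecting effluent solids): R = X / (X_r − X) = 2160 / (8950 − 2160) = 0.3181.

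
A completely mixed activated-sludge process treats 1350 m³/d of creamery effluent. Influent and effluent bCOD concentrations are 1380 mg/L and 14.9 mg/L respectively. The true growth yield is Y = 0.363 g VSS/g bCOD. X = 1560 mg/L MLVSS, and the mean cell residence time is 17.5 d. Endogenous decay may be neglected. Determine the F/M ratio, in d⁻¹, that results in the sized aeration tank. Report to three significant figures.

F/M ≈ 0.159 d⁻¹

V·X = Y·Q·ΔS·θ_c gives V = 0.363 × 1350 × (1380 − 14.9) × 17.5 / 1560 = 7504 m³.
Food-to-microorganism ratio F/M = Q S₀ / (V X) = 1350 × 1380 / (7504 × 1560) = 0.1591 d⁻¹.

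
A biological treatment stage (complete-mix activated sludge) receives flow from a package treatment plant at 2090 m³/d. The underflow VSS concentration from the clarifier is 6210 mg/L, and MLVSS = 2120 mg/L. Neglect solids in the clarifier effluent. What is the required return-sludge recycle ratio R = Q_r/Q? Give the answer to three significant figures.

Solids balance on the clarifier gives (1+R)X = R·X_r, so R = X/(X_r − X) = 2120 / (6210 − 2120) = 0.5183.

R ≈ 0.518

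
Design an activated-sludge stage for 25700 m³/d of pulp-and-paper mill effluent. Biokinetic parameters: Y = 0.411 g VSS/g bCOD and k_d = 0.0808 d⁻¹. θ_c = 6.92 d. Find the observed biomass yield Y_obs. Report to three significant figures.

Y_obs ≈ 0.264 g VSS/g bCOD

Y_obs = Y / (1 + k_d θ_c) = 0.411 / (1 + 0.0808 × 6.92) = 0.411 / 1.559 = 0.2636.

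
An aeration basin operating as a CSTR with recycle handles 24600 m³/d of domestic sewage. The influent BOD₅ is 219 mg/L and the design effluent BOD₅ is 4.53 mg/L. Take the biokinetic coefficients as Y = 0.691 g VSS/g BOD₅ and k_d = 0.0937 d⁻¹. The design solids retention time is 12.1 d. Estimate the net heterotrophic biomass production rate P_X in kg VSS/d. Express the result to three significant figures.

The observed yield is Y_obs = Y/(1 + k_d·θ_c) = 0.691 / (1 + 0.0937 × 12.1) = 0.691 / 2.134 = 0.3238 g VSS per g BOD₅ removed.
Q·(S₀ − S) = 24600 × (219 − 4.53) × 10⁻³ = 5276 kg/d removed.
P_X = Y_obs · Q(S₀ − S) = 0.3238 × 5276 = 1709 kg VSS/d.

P_X ≈ 1710 kg VSS/d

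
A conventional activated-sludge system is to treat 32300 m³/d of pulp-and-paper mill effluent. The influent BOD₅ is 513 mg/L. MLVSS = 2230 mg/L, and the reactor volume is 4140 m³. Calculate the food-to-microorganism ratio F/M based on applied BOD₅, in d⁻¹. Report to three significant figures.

Food-to-microorganism ratio F/M = Q S₀ / (V X) = 32300 × 513 / (4140 × 2230) = 1.795 d⁻¹.

F/M ≈ 1.79 d⁻¹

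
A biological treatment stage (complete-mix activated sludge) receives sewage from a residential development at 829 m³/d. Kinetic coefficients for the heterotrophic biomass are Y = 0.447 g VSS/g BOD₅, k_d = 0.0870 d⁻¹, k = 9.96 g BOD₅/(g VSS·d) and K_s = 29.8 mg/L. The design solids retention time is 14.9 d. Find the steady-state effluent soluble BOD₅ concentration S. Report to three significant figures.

S ≈ 1.07 mg/L

Effluent substrate depends only on kinetics and SRT: S = K_s(1 + k_d θ_c) / [θ_c(Yk − k_d) − 1] = 29.8 × (1 + 0.0870 × 14.9) / [14.9 × (0.447 × 9.96 − 0.0870) − 1] = 68.43 / 64.04 = 1.069 mg/L.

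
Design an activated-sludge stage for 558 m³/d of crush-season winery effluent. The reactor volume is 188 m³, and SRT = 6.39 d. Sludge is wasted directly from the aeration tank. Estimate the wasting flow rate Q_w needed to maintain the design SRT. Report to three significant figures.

With mixed-liquor wasting, θ_c = V/Q_w, so Q_w = V/θ_c = 188.0/6.39 = 29.42 m³/d.

Q_w ≈ 29.4 m³/d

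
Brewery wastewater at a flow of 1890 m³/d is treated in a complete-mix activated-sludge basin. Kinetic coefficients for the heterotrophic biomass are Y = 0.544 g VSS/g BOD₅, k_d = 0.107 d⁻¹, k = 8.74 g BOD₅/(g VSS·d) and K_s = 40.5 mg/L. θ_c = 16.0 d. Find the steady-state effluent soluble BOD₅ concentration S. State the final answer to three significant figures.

S ≈ 1.50 mg/L

For a completely mixed reactor with recycle the Lawrence–McCarty relation gives S = K_s·(1 + k_d·θ_c) / [θ_c·(Y·k − k_d) − 1] = 40.5 × (1 + 0.107 × 16.0) / [16.0 × (0.544 × 8.74 − 0.107) − 1] = 109.8 / 73.36 = 1.497 mg/L.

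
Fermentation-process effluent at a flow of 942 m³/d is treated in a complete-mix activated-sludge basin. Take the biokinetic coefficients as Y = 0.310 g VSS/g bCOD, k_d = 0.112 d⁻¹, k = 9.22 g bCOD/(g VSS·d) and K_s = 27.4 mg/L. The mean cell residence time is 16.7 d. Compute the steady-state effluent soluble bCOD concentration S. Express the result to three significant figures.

For a completely mixed reactor with recycle the Lawrence–McCarty relation gives S = K_s·(1 + k_d·θ_c) / [θ_c·(Y·k − k_d) − 1] = 27.4 × (1 + 0.112 × 16.7) / [16.7 × (0.310 × 9.22 − 0.112) − 1] = 78.65 / 44.86 = 1.753 mg/L.

S ≈ 1.75 mg/L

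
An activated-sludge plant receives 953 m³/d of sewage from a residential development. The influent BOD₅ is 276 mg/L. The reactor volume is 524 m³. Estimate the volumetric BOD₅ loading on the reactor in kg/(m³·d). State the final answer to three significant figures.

L_v ≈ 0.502 kg BOD₅/(m³·d)

Applied BOD₅ load per unit volume = Q·S₀/V = (953 × 276/1000)/524.0 = 0.5020 kg BOD₅·m⁻³·d⁻¹.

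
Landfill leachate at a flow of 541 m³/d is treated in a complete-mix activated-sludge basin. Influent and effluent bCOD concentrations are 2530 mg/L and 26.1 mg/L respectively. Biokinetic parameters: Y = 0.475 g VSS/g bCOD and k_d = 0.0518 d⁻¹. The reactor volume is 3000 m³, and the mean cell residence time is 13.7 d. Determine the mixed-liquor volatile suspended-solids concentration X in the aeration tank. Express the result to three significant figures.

Solving the biomass balance for X: X = Y Q (S₀−S) θ_c / [V (1+k_d θ_c)] = 0.475 × 541 × (2530 − 26.1) × 13.7 / [3000 × (1 + 0.0518 × 13.7)] = 1719 mg/L.

X ≈ 1720 mg/L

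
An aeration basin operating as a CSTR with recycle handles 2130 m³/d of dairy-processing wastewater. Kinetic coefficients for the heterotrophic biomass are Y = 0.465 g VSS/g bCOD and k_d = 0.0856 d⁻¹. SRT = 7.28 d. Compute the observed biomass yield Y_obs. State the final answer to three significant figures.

Y_obs ≈ 0.286 g VSS/g bCOD

The observed yield is Y_obs = Y/(1 + k_d·θ_c) = 0.465 / (1 + 0.0856 × 7.28) = 0.465 / 1.623 = 0.2865 g VSS per g bCOD removed.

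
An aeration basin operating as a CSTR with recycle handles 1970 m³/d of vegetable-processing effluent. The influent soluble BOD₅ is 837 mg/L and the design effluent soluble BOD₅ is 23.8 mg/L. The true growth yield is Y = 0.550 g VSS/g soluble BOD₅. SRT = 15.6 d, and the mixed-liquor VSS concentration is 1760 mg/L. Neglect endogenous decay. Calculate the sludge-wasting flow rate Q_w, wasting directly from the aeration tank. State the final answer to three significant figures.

Q_w ≈ 501 m³/d

Biomass mass balance (decay neglected): V·X = Y·Q·(S₀ − S)·θ_c, so V = 0.550 × 1970 × (837 − 23.8) × 15.6 / 1760 = 7810 m³.
Wasting from the aeration tank: Q_w = V / θ_c = 7810 / 15.6 = 500.6 m³/d.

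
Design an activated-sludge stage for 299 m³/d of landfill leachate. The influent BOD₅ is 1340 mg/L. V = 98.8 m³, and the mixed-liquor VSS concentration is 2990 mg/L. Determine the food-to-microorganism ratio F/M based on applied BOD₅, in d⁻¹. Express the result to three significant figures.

F/M ≈ 1.36 d⁻¹

F/M = Q·S₀ / (V·X) = 299 × 1340 / (98.80 × 2990) = 1.356 g BOD₅·(g VSS·d)⁻¹.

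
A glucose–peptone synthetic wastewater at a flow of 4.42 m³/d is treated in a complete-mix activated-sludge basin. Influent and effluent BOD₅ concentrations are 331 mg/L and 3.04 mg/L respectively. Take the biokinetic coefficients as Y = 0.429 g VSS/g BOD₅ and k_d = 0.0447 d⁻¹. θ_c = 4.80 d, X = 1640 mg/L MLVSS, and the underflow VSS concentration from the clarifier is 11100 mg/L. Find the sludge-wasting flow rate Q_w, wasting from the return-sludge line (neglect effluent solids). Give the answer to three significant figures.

Q_w ≈ 0.0461 m³/d

From the SRT design equation V = Y Q (S₀−S) θ_c / [X (1 + k_d θ_c)] = 0.429 × 4.42 × (331 − 3.04) × 4.80 / [1640 × (1 + 0.0447 × 4.80)] = 2.98×10^3 / 1992 = 1.499 m³.
θ_c = V·X/(Q_w·X_r) when wasting from the recycle, so Q_w = V·X/(θ_c·X_r) = 1.499 × 1640 / (4.80 × 11100) = 0.04613 m³/d.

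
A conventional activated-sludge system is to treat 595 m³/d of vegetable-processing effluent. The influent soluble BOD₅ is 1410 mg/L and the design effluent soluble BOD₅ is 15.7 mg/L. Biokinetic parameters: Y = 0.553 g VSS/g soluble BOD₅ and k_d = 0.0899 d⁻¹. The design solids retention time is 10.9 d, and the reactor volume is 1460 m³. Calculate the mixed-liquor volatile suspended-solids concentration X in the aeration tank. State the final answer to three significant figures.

X ≈ 1730 mg/L

X = Y·Q·ΔS·θ_c / [V·(1 + k_d θ_c)] = 0.553 × 595 × (1410 − 15.7) × 10.9 / [1460 × (1 + 0.0899 × 10.9)] = 1730 mg/L.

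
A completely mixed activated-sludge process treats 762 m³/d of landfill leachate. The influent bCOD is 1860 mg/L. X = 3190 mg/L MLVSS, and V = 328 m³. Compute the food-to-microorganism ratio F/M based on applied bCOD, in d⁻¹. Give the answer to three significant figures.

F/M = Q·S₀ / (V·X) = 762 × 1860 / (328.0 × 3190) = 1.355 g bCOD·(g VSS·d)⁻¹.

F/M ≈ 1.35 d⁻¹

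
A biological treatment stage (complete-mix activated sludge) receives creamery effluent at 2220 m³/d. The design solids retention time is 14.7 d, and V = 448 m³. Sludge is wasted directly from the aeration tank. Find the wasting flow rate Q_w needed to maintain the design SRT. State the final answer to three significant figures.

With mixed-liquor wasting, θ_c = V/Q_w, so Q_w = V/θ_c = 448.0/14.7 = 30.48 m³/d.

Q_w ≈ 30.5 m³/d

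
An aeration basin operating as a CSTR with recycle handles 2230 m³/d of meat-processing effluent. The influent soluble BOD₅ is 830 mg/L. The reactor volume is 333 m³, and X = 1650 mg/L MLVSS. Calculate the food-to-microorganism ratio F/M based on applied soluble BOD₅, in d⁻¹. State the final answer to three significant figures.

F/M ≈ 3.37 d⁻¹

F/M = Q·S₀ / (V·X) = 2230 × 830 / (333.0 × 1650) = 3.369 g soluble BOD₅·(g VSS·d)⁻¹.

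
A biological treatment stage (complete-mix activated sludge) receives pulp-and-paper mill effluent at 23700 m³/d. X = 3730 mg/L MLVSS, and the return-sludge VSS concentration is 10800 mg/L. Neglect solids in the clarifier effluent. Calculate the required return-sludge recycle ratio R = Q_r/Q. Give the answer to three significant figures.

R ≈ 0.528

Mass balance around the secondary clarifier (neglecting effluent solids): R = X / (X_r − X) = 3730 / (10800 − 3730) = 0.5276.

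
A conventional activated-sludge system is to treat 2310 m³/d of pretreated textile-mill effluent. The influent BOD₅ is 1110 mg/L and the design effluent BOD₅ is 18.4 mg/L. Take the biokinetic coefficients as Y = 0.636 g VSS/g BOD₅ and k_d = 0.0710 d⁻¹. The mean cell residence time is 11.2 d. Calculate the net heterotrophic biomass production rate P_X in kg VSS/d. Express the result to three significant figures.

Correct the yield for decay: Y_obs = Y/(1 + k_d θ_c) = 0.636 / (1 + 0.0710 × 11.2) = 0.636 / 1.795 = 0.3543.
Mass of BOD₅ removed per day: Q(S₀ − S) = 2310 × 1092 g/m³ = 2522 kg/d.
Biomass produced: P_X = Y_obs·Q·ΔS = 0.3543 × 2522 ≈ 893.3 kg VSS/d.

P_X ≈ 893 kg VSS/d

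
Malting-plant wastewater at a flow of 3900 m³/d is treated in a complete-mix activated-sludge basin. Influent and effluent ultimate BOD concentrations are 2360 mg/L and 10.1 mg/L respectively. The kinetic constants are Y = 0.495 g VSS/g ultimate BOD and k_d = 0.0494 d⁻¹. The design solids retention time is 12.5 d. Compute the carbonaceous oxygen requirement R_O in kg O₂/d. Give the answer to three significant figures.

R_O ≈ 5180 kg O₂/d

Y_obs = Y / (1 + k_d θ_c) = 0.495 / (1 + 0.0494 × 12.5) = 0.495 / 1.617 = 0.3060.
Substrate removed = Q·(S₀ − S) = 3900 m³/d × (2360 − 10.1) g/m³ = 9.16×10^6 g/d = 9165 kg/d.
Net sludge production P_X = 0.3060 × 9165 = 2805 kg VSS/d.
R_O = Q·ΔS − 1.42 P_X = 9165 − 3983 = 5182 kg O₂/d.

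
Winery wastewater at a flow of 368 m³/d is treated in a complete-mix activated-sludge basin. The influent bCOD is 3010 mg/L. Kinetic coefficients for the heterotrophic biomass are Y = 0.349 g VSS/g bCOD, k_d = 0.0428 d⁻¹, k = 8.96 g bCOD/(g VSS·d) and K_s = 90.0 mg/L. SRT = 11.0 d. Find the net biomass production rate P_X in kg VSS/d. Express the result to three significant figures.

P_X ≈ 262 kg VSS/d

Effluent substrate depends only on kinetics and SRT: S = K_s(1 + k_d θ_c) / [θ_c(Yk − k_d) − 1] = 90.0 × (1 + 0.0428 × 11.0) / [11.0 × (0.349 × 8.96 − 0.0428) − 1] = 132.4 / 32.93 = 4.020 mg/L.
Observed yield with endogenous decay: Y_obs = Y / (1 + k_d·θ_c) = 0.349 / (1 + 0.0428 × 11.0) = 0.349 / 1.471 = 0.2373 g VSS/g bCOD.
Q·(S₀ − S) = 368 × (3010 − 4.02) × 10⁻³ = 1106 kg/d removed.
So the net sludge growth is P_X = 0.2373 × 1106 = 262.5 kg VSS/d.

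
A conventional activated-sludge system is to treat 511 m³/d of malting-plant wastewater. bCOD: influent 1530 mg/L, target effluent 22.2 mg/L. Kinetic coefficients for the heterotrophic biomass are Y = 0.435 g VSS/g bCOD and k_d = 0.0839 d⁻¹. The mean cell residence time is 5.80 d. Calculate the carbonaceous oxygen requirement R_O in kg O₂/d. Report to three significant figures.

R_O ≈ 450 kg O₂/d

Correct the yield for decay: Y_obs = Y/(1 + k_d θ_c) = 0.435 / (1 + 0.0839 × 5.80) = 0.435 / 1.487 = 0.2926.
ΔS = 1530 − 22.2 = 1508 mg/L, so the substrate removal rate is 511 × 1508/1000 = 770.5 kg bCOD/d.
Biomass synthesised: P_X = Y_obs × 770.5 = 225.5 kg VSS/d.
R_O = Q·ΔS − 1.42 P_X = 770.5 − 320.1 = 450.3 kg O₂/d.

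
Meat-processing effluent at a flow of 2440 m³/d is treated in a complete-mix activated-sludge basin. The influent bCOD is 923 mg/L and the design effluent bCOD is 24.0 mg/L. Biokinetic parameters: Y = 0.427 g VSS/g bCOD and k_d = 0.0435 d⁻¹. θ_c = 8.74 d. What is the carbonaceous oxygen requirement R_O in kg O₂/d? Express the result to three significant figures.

R_O ≈ 1230 kg O₂/d

Observed yield with endogenous decay: Y_obs = Y / (1 + k_d·θ_c) = 0.427 / (1 + 0.0435 × 8.74) = 0.427 / 1.380 = 0.3094 g VSS/g bCOD.
Q·(S₀ − S) = 2440 × (923 − 24.0) × 10⁻³ = 2194 kg/d removed.
Net sludge production P_X = 0.3094 × 2194 = 678.6 kg VSS/d.
R_O = Q·ΔS − 1.42 P_X = 2194 − 963.7 = 1230 kg O₂/d.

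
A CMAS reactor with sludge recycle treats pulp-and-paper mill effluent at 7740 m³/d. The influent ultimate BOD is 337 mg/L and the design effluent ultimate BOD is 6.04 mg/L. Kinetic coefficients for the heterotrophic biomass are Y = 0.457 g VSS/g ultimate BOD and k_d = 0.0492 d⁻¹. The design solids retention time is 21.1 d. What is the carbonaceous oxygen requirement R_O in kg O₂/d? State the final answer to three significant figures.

The observed yield is Y_obs = Y/(1 + k_d·θ_c) = 0.457 / (1 + 0.0492 × 21.1) = 0.457 / 2.038 = 0.2242 g VSS per g ultimate BOD removed.
Q·(S₀ − S) = 7740 × (337 − 6.04) × 10⁻³ = 2562 kg/d removed.
P_X = Y_obs·Q·(S₀ − S) = 0.2242 × 2562 = 574.4 kg VSS/d.
R_O = Q·(S₀ − S) − 1.42·P_X = 2562 − 1.42 × 574.4 = 1746 kg O₂/d.

R_O ≈ 1750 kg O₂/d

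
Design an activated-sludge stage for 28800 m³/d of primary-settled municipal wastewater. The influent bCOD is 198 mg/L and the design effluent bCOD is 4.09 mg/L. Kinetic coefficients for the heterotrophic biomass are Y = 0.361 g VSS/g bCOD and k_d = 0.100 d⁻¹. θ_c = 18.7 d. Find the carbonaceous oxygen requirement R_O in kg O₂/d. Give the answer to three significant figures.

R_O ≈ 4590 kg O₂/d

Y_obs = Y / (1 + k_d θ_c) = 0.361 / (1 + 0.100 × 18.7) = 0.361 / 2.870 = 0.1258.
Substrate removed = Q·(S₀ − S) = 28800 m³/d × (198 − 4.09) g/m³ = 5.58×10^6 g/d = 5585 kg/d.
Biomass synthesised: P_X = Y_obs × 5585 = 702.5 kg VSS/d.
R_O = Q·(S₀ − S) − 1.42·P_X = 5585 − 1.42 × 702.5 = 4587 kg O₂/d.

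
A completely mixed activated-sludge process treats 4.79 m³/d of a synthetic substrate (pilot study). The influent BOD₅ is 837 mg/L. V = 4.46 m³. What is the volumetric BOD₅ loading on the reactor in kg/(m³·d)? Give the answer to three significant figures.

Volumetric loading L_v = Q·S₀ / V = 4.79 × 837 g/m³ / 4.460 m³ = 898.9 g/(m³·d) = 0.8989 kg BOD₅/(m³·d).

L_v ≈ 0.899 kg BOD₅/(m³·d)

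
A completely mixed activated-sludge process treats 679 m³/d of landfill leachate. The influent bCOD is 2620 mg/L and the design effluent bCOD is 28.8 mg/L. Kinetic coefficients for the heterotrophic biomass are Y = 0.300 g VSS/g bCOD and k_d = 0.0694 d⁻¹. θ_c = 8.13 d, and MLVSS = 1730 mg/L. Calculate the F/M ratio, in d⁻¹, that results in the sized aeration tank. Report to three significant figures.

F/M ≈ 0.648 d⁻¹

Rearranging the biomass balance for a CMAS with decay, V = Y·Q·ΔS·θ_c / [X·(1+k_d θ_c)] = 0.300 × 679 × (2620 − 28.8) × 8.13 / [1730 × (1 + 0.0694 × 8.13)] = 4.29×10^6 / 2706 = 1586 m³.
F/M = applied load / biomass = Q·S₀/(V·X) = 679 × 2620 / (1586 × 1730) = 0.6485 d⁻¹.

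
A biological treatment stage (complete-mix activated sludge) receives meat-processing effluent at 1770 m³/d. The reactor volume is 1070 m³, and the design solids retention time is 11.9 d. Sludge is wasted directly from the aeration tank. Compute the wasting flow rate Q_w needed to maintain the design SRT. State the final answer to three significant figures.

With mixed-liquor wasting, θ_c = V/Q_w, so Q_w = V/θ_c = 1070/11.9 = 89.92 m³/d.

Q_w ≈ 89.9 m³/d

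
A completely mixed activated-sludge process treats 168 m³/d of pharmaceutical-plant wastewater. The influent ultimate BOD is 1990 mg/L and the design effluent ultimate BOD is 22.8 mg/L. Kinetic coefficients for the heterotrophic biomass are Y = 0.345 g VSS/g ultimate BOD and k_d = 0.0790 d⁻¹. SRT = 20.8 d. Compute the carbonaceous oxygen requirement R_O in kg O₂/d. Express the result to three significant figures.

R_O ≈ 269 kg O₂/d

Y_obs = Y / (1 + k_d θ_c) = 0.345 / (1 + 0.0790 × 20.8) = 0.345 / 2.643 = 0.1305.
Mass of ultimate BOD removed per day: Q(S₀ − S) = 168 × 1967 g/m³ = 330.5 kg/d.
Biomass synthesised: P_X = Y_obs × 330.5 = 43.14 kg VSS/d.
Carbonaceous O₂ demand = substrate oxidised − cell-mass equivalent = 330.5 − 1.42 × 43.14 = 269.2 kg O₂/d.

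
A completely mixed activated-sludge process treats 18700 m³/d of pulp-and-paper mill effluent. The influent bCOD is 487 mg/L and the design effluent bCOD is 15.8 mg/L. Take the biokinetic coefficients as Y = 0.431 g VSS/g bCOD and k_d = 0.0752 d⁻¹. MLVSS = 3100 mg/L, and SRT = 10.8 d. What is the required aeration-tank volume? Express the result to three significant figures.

V ≈ 7300 m³

Rearranging the biomass balance for a CMAS with decay, V = Y·Q·ΔS·θ_c / [X·(1+k_d θ_c)] = 0.431 × 18700 × (487 − 15.8) × 10.8 / [3100 × (1 + 0.0752 × 10.8)] = 4.1×10^7 / 5618 = 7301 m³.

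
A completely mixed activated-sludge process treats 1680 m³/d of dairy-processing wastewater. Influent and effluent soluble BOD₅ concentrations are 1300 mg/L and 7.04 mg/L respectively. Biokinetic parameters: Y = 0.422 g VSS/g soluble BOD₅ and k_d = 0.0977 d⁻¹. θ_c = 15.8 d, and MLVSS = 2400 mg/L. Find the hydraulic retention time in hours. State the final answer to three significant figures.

τ ≈ 33.9 h

Steady-state biomass mass balance: V·X·(1 + k_d·θ_c) = Y·Q·(S₀ − S)·θ_c, so V = 0.422 × 1680 × (1300 − 7.04) × 15.8 / [2400 × (1 + 0.0977 × 15.8)] = 1.45×10^7 / 6105 = 2372 m³.
τ = V/Q = 2372/1680 = 1.412 d, or 33.89 h.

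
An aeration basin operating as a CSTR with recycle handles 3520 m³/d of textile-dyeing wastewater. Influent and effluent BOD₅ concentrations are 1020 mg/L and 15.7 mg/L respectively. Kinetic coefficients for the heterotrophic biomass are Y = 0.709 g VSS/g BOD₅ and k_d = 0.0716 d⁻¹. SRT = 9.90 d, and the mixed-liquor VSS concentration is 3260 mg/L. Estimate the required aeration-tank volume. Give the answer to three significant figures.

V ≈ 4450 m³

Rearranging the biomass balance for a CMAS with decay, V = Y·Q·ΔS·θ_c / [X·(1+k_d θ_c)] = 0.709 × 3520 × (1020 − 15.7) × 9.90 / [3260 × (1 + 0.0716 × 9.90)] = 2.48×10^7 / 5571 = 4454 m³.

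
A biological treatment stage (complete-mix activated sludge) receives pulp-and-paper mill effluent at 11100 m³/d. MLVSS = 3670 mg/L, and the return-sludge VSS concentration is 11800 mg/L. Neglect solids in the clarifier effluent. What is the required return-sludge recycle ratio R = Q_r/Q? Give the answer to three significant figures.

R ≈ 0.451

Mass balance around the secondary clarifier (neglecting effluent solids): R = X / (X_r − X) = 3670 / (11800 − 3670) = 0.4514.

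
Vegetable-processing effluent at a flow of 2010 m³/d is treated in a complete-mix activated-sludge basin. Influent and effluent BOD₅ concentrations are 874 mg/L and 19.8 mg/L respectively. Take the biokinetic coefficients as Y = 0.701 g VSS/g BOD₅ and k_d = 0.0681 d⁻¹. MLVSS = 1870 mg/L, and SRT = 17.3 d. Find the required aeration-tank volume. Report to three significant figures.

From the SRT design equation V = Y Q (S₀−S) θ_c / [X (1 + k_d θ_c)] = 0.701 × 2010 × (874 − 19.8) × 17.3 / [1870 × (1 + 0.0681 × 17.3)] = 2.08×10^7 / 4073 = 5112 m³.

V ≈ 5110 m³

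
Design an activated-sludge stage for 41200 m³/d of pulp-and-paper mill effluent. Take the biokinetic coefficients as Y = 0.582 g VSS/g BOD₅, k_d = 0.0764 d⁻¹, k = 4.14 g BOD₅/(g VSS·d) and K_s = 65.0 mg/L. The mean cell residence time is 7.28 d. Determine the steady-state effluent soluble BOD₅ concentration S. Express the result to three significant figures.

S ≈ 6.33 mg/L

For a completely mixed reactor with recycle the Lawrence–McCarty relation gives S = K_s·(1 + k_d·θ_c) / [θ_c·(Y·k − k_d) − 1] = 65.0 × (1 + 0.0764 × 7.28) / [7.28 × (0.582 × 4.14 − 0.0764) − 1] = 101.2 / 15.98 = 6.328 mg/L.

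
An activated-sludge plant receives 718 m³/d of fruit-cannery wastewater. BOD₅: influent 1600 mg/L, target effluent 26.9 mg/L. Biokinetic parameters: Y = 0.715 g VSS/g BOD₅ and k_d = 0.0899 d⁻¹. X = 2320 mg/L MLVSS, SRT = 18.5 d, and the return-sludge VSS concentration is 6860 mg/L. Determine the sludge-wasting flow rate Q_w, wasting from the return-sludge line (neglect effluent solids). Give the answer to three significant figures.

Steady-state biomass mass balance: V·X·(1 + k_d·θ_c) = Y·Q·(S₀ − S)·θ_c, so V = 0.715 × 718 × (1600 − 26.9) × 18.5 / [2320 × (1 + 0.0899 × 18.5)] = 1.49×10^7 / 6179 = 2418 m³.
Q_w = (V·X)/(θ_c X_r) = 2418 × 2320 / (18.5 × 6860) = 44.20 m³/d.

Q_w ≈ 44.2 m³/d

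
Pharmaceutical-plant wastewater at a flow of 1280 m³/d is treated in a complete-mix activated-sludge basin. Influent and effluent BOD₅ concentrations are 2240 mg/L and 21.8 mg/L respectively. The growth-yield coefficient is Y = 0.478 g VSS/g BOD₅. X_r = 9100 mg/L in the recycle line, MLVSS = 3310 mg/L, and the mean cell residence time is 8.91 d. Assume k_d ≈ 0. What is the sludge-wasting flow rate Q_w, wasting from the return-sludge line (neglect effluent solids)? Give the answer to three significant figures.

With k_d = 0 the design equation reduces to V = Y Q (S₀−S) θ_c / X = 0.478 × 1280 × (2240 − 21.8) × 8.91 / 3310 = 3653 m³.
Wasting from the return line (neglecting effluent solids): Q_w = V·X / (θ_c·X_r) = 3653 × 3310 / (8.91 × 9100) = 149.1 m³/d.

Q_w ≈ 149 m³/d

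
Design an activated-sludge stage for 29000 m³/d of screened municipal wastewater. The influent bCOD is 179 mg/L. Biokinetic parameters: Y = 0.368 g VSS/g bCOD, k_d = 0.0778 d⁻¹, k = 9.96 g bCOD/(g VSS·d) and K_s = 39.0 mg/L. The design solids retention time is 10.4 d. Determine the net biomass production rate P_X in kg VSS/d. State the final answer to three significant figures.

P_X ≈ 1040 kg VSS/d

From the Monod/SRT balance for a CMAS, S = K_s·(1+k_d θ_c)/[θ_c·(Y k − k_d) − 1] = 39.0 × (1 + 0.0778 × 10.4) / [10.4 × (0.368 × 9.96 − 0.0778) − 1] = 70.56 / 36.31 = 1.943 mg/L.
The observed yield is Y_obs = Y/(1 + k_d·θ_c) = 0.368 / (1 + 0.0778 × 10.4) = 0.368 / 1.809 = 0.2034 g VSS per g bCOD removed.
ΔS = 179 − 1.94 = 177.1 mg/L, so the substrate removal rate is 29000 × 177.1/1000 = 5135 kg bCOD/d.
Biomass produced: P_X = Y_obs·Q·ΔS = 0.2034 × 5135 ≈ 1044 kg VSS/d.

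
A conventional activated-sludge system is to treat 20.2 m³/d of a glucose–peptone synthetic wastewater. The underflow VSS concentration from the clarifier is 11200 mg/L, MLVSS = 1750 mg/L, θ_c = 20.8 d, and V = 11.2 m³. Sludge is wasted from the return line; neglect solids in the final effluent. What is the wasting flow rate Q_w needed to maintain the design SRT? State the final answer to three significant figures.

Q_w ≈ 0.0841 m³/d

θ_c = V·X/(Q_w·X_r) when wasting from the recycle, so Q_w = V·X/(θ_c·X_r) = 11.20 × 1750 / (20.8 × 11200) = 0.08413 m³/d.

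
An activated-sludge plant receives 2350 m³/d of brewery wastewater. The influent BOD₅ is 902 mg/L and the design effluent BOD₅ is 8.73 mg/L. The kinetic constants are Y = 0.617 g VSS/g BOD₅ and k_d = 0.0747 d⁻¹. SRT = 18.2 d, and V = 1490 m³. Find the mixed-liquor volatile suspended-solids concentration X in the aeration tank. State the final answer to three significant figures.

X = Y·Q·ΔS·θ_c / [V·(1 + k_d θ_c)] = 0.617 × 2350 × (902 − 8.73) × 18.2 / [1490 × (1 + 0.0747 × 18.2)] = 6705 mg/L.

X ≈ 6700 mg/L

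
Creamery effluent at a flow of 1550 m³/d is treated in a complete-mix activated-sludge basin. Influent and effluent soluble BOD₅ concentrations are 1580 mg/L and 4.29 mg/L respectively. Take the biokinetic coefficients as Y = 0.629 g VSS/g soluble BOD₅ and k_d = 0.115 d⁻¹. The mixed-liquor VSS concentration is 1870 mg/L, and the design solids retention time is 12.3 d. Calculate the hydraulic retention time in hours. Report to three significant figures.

Rearranging the biomass balance for a CMAS with decay, V = Y·Q·ΔS·θ_c / [X·(1+k_d θ_c)] = 0.629 × 1550 × (1580 − 4.29) × 12.3 / [1870 × (1 + 0.115 × 12.3)] = 1.89×10^7 / 4515 = 4185 m³.
HRT = V/Q = 4185 m³ / 1550 m³·d⁻¹ = 2.700 d × 24 = 64.80 h.

τ ≈ 64.8 h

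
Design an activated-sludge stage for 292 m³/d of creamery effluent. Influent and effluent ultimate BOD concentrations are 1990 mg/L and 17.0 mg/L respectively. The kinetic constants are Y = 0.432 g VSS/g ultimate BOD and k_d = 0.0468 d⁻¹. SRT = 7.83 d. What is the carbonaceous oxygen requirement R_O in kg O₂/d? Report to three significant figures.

Y_obs = Y / (1 + k_d θ_c) = 0.432 / (1 + 0.0468 × 7.83) = 0.432 / 1.366 = 0.3161.
Substrate removed = Q·(S₀ − S) = 292 m³/d × (1990 − 17.0) g/m³ = 5.76×10^5 g/d = 576.1 kg/d.
Net sludge production P_X = 0.3161 × 576.1 = 182.1 kg VSS/d.
Carbonaceous O₂ demand = substrate oxidised − cell-mass equivalent = 576.1 − 1.42 × 182.1 = 317.5 kg O₂/d.

R_O ≈ 317 kg O₂/d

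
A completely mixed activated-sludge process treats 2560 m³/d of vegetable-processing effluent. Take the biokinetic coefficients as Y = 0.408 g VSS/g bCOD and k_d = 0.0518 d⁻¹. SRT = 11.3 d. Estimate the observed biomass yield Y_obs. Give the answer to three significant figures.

Y_obs ≈ 0.257 g VSS/g bCOD

Y_obs = Y / (1 + k_d θ_c) = 0.408 / (1 + 0.0518 × 11.3) = 0.408 / 1.585 = 0.2574.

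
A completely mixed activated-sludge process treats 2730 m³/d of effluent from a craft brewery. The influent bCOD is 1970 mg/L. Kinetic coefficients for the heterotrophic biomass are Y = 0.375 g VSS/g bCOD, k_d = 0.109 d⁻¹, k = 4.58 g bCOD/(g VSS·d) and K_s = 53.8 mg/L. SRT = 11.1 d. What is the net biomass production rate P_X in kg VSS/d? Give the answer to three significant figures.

P_X ≈ 909 kg VSS/d

For a completely mixed reactor with recycle the Lawrence–McCarty relation gives S = K_s·(1 + k_d·θ_c) / [θ_c·(Y·k − k_d) − 1] = 53.8 × (1 + 0.109 × 11.1) / [11.1 × (0.375 × 4.58 − 0.109) − 1] = 118.9 / 16.85 = 7.054 mg/L.
Correct the yield for decay: Y_obs = Y/(1 + k_d θ_c) = 0.375 / (1 + 0.109 × 11.1) = 0.375 / 2.210 = 0.1697.
Q·(S₀ − S) = 2730 × (1970 − 7.05) × 10⁻³ = 5359 kg/d removed.
Biomass produced: P_X = Y_obs·Q·ΔS = 0.1697 × 5359 ≈ 909.3 kg VSS/d.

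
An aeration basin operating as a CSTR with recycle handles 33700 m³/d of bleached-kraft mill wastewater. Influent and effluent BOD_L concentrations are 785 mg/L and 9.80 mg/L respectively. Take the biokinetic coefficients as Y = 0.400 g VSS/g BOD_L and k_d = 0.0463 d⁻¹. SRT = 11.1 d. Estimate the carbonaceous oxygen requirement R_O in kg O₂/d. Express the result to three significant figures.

Observed yield with endogenous decay: Y_obs = Y / (1 + k_d·θ_c) = 0.400 / (1 + 0.0463 × 11.1) = 0.400 / 1.514 = 0.2642 g VSS/g BOD_L.
Q·(S₀ − S) = 33700 × (785 − 9.80) × 10⁻³ = 26124 kg/d removed.
Biomass synthesised: P_X = Y_obs × 26124 = 6902 kg VSS/d.
Carbonaceous O₂ demand = substrate oxidised − cell-mass equivalent = 26124 − 1.42 × 6902 = 16323 kg O₂/d.

R_O ≈ 16300 kg O₂/d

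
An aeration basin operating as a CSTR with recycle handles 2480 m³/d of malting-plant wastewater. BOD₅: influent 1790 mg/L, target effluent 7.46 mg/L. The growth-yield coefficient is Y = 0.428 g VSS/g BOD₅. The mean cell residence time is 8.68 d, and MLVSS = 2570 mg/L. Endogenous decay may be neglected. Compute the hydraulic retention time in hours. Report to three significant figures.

τ ≈ 61.8 h

V·X = Y·Q·ΔS·θ_c gives V = 0.428 × 2480 × (1790 − 7.46) × 8.68 / 2570 = 6390 m³.
Hydraulic retention time τ = V/Q = 6390 / 2480 = 2.577 d = 61.84 h.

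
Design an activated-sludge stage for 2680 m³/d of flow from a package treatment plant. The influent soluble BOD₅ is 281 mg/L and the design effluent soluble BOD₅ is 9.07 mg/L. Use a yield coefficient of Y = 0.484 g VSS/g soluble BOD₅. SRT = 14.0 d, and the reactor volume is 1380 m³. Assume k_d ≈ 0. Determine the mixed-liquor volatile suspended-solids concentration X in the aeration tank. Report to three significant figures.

Without decay, X = Y Q (S₀−S) θ_c / V = 0.484 × 2680 × (281 − 9.07) × 14.0 / 1380 = 3578 mg/L.

X ≈ 3580 mg/L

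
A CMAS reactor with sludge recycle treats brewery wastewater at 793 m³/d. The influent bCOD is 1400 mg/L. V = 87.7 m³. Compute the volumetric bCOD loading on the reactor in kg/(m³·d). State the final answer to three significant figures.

L_v ≈ 12.7 kg bCOD/(m³·d)

L_v = Q S₀ / V = 793 × 1400 × 10⁻³ / 87.70 = 12.66 kg/(m³·d).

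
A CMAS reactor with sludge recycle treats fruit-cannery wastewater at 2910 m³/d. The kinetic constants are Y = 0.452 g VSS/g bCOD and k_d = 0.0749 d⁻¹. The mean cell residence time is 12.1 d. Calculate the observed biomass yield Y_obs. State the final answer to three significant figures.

Correct the yield for decay: Y_obs = Y/(1 + k_d θ_c) = 0.452 / (1 + 0.0749 × 12.1) = 0.452 / 1.906 = 0.2371.

Y_obs ≈ 0.237 g VSS/g bCOD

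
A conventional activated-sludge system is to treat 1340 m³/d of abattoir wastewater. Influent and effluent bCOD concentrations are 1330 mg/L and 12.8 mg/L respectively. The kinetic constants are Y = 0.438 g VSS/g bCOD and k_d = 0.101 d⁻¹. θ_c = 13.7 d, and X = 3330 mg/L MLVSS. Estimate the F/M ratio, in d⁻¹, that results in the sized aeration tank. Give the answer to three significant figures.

F/M ≈ 0.401 d⁻¹

Rearranging the biomass balance for a CMAS with decay, V = Y·Q·ΔS·θ_c / [X·(1+k_d θ_c)] = 0.438 × 1340 × (1330 − 12.8) × 13.7 / [3330 × (1 + 0.101 × 13.7)] = 1.06×10^7 / 7938 = 1334 m³.
F/M = Q·S₀ / (V·X) = 1340 × 1330 / (1334 × 3330) = 0.4011 g bCOD·(g VSS·d)⁻¹.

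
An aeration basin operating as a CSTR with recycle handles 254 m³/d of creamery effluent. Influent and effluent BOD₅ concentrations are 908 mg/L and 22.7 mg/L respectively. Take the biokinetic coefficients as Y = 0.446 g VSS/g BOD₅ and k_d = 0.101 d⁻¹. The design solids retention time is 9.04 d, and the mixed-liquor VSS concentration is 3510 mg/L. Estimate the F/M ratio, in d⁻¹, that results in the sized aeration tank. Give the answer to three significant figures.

F/M ≈ 0.487 d⁻¹

From the SRT design equation V = Y Q (S₀−S) θ_c / [X (1 + k_d θ_c)] = 0.446 × 254 × (908 − 22.7) × 9.04 / [3510 × (1 + 0.101 × 9.04)] = 9.07×10^5 / 6715 = 135.0 m³.
F/M = Q·S₀ / (V·X) = 254 × 908 / (135.0 × 3510) = 0.4866 g BOD₅·(g VSS·d)⁻¹.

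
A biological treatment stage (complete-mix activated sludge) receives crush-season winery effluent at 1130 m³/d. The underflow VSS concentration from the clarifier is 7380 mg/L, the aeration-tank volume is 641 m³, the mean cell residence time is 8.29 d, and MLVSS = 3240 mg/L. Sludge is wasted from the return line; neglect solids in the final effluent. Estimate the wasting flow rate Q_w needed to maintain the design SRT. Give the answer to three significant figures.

Wasting from the return line (neglecting effluent solids): Q_w = V·X / (θ_c·X_r) = 641.0 × 3240 / (8.29 × 7380) = 33.95 m³/d.

Q_w ≈ 33.9 m³/d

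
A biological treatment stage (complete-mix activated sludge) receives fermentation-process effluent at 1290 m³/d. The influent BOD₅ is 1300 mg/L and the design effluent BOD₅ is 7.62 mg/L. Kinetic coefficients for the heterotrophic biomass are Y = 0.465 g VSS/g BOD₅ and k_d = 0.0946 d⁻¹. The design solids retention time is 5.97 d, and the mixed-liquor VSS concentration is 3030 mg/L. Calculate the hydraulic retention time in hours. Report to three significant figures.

Rearranging the biomass balance for a CMAS with decay, V = Y·Q·ΔS·θ_c / [X·(1+k_d θ_c)] = 0.465 × 1290 × (1300 − 7.62) × 5.97 / [3030 × (1 + 0.0946 × 5.97)] = 4.63×10^6 / 4741 = 976.1 m³.
HRT = V/Q = 976.1 m³ / 1290 m³·d⁻¹ = 0.7567 d × 24 = 18.16 h.

τ ≈ 18.2 h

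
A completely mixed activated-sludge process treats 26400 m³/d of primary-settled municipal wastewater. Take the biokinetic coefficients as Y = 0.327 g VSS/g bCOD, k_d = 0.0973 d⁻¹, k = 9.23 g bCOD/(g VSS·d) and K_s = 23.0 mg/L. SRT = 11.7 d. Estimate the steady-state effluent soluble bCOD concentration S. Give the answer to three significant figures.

S ≈ 1.48 mg/L

From the Monod/SRT balance for a CMAS, S = K_s·(1+k_d θ_c)/[θ_c·(Y k − k_d) − 1] = 23.0 × (1 + 0.0973 × 11.7) / [11.7 × (0.327 × 9.23 − 0.0973) − 1] = 49.18 / 33.17 = 1.483 mg/L.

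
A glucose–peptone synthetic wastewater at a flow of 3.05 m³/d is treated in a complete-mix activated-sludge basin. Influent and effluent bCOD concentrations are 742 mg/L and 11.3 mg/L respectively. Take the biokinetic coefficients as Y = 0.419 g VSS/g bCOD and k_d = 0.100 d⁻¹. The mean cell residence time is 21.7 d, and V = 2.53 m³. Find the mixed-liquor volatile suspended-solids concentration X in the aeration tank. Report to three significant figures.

X ≈ 2530 mg/L

Solving the biomass balance for X: X = Y Q (S₀−S) θ_c / [V (1+k_d θ_c)] = 0.419 × 3.05 × (742 − 11.3) × 21.7 / [2.53 × (1 + 0.100 × 21.7)] = 2527 mg/L.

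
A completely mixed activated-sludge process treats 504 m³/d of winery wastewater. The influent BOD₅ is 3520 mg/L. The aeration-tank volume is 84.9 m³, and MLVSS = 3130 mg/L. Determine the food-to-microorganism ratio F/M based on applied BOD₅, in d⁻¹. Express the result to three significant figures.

F/M ≈ 6.68 d⁻¹

Food-to-microorganism ratio F/M = Q S₀ / (V X) = 504 × 3520 / (84.90 × 3130) = 6.676 d⁻¹.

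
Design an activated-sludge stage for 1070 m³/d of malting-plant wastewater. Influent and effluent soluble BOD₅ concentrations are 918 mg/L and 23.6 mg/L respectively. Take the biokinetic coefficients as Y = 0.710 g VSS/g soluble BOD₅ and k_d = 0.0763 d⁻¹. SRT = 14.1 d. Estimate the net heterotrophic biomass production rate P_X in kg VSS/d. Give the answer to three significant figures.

Y_obs = Y / (1 + k_d θ_c) = 0.710 / (1 + 0.0763 × 14.1) = 0.710 / 2.076 = 0.3420.
ΔS = 918 − 23.6 = 894.4 mg/L, so the substrate removal rate is 1070 × 894.4/1000 = 957.0 kg soluble BOD₅/d.
Biomass produced: P_X = Y_obs·Q·ΔS = 0.3420 × 957.0 ≈ 327.3 kg VSS/d.

P_X ≈ 327 kg VSS/d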